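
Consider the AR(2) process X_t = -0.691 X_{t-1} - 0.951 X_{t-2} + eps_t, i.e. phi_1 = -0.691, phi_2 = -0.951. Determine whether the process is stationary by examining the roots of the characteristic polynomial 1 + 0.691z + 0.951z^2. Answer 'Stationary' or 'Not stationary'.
\text{Stationary}

The AR(p) characteristic polynomial is P(z) = 1 + 0.691z + 0.951z^2.
Stationarity requires all roots to lie outside the unit circle, i.e. |z| > 1 for every root.
Set 1 + (0.691) z + (0.951) z^2 = 0, i.e. a z^2 + b z + c = 0 with a = 0.951, b = 0.691, c = 1.
Discriminant D = b^2 - 4ac = (0.691)^2 - 4*(0.951)*1 = 0.477481 - (3.804) = -3.326519.
D < 0, so the roots are the complex-conjugate pair z = (-b +/- i sqrt(-D)) / (2a) = -0.3633 +/- 0.9589i.
For a conjugate pair |z|^2 = z * conj(z) = (product of roots) = c/a = 1/(0.951) = 1.051525, so |z| = sqrt(1.051525) = 1.0254 for both roots.
Moduli of all roots: 1.0254, 1.0254.
All moduli strictly greater than 1? Yes.
Verdict: Stationary.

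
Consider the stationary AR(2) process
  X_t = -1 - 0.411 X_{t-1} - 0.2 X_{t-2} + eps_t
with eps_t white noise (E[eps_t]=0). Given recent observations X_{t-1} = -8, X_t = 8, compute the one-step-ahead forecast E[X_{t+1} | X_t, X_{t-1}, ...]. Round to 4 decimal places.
E[X_{t+1} \mid \mathcal F_t] = -2.6880

For an AR(p) model X_t = c + sum_i phi_i X_{t-i} + eps_t, the
one-step-ahead conditional mean is
  E[X_{t+1} | X_t, ...] = c + sum_i phi_i X_{t+1-i}.
Substitute known values:
  E[X_{t+1} | ...] = -1 + (-0.411) * (8) + (-0.2) * (-8)
                   = -2.6880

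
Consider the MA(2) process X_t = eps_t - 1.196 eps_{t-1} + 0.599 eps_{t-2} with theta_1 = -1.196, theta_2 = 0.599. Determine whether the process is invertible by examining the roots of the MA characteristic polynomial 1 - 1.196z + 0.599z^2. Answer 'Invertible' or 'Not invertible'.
\text{Invertible}

The MA(q) characteristic polynomial is P(z) = 1 - 1.196z + 0.599z^2.
Invertibility requires all roots to lie outside the unit circle, i.e. |z| > 1 for every root.
Set 1 + (-1.196) z + (0.599) z^2 = 0, i.e. a z^2 + b z + c = 0 with a = 0.599, b = -1.196, c = 1.
Discriminant D = b^2 - 4ac = (-1.196)^2 - 4*(0.599)*1 = 1.430416 - (2.396) = -0.965584.
D < 0, so the roots are the complex-conjugate pair z = (-b +/- i sqrt(-D)) / (2a) = 0.9983 +/- 0.8202i.
For a conjugate pair |z|^2 = z * conj(z) = (product of roots) = c/a = 1/(0.599) = 1.669449, so |z| = sqrt(1.669449) = 1.2921 for both roots.
Moduli of all roots: 1.2921, 1.2921.
All moduli strictly greater than 1? Yes.
Verdict: Invertible.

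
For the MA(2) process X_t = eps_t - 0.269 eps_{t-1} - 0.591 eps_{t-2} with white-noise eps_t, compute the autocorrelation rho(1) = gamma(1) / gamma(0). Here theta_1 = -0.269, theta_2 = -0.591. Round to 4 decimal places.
\rho(1) = -0.0774

For an MA(q) process with theta_0 = 1, the autocovariance is
  gamma(k) = sigma^2 * sum_{i=0..q-k} theta_i * theta_{i+k},
and rho(k) = gamma(k) / gamma(0). Sigma^2 cancels.
  numerator   = (1)*(-0.269) + (-0.269)*(-0.591) = -0.110021.
  denominator = (1)^2 + (-0.269)^2 + (-0.591)^2 = 1.421642.
  rho(1) = -0.110021 / 1.421642 = -0.0774.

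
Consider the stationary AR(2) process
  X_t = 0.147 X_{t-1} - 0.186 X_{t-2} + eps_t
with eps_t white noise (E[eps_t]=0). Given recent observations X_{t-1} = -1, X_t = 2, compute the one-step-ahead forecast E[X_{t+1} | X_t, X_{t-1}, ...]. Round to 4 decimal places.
E[X_{t+1} \mid \mathcal F_t] = 0.4800

For an AR(p) model X_t = c + sum_i phi_i X_{t-i} + eps_t, the
one-step-ahead conditional mean is
  E[X_{t+1} | X_t, ...] = c + sum_i phi_i X_{t+1-i}.
Substitute known values:
  E[X_{t+1} | ...] = (0.147) * (2) + (-0.186) * (-1)
                   = 0.4800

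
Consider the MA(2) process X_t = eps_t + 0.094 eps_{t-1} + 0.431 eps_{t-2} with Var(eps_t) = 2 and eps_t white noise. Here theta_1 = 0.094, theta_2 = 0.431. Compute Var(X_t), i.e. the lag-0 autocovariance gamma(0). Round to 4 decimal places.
\gamma(0) = 2.3892

For an MA(q) process X_t = eps_t + sum_i theta_i eps_{t-i} with
Var(eps_t) = sigma^2, the variance is
  gamma(0) = sigma^2 * (1 + sum_i theta_i^2).
  sum_i theta_i^2 = (0.094)^2 + (0.431)^2 = 0.008836 + 0.185761 = 0.194597.
  gamma(0) = 2 * (1 + 0.194597) = 2 * 1.194597 = 2.389194, which rounds to 2.3892.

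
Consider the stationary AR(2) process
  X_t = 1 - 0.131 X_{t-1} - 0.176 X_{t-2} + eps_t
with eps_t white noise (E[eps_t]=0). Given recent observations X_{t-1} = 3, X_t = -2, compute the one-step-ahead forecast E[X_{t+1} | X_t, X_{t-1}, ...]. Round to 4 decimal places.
E[X_{t+1} \mid \mathcal F_t] = 0.7340

For an AR(p) model X_t = c + sum_i phi_i X_{t-i} + eps_t, the
one-step-ahead conditional mean is
  E[X_{t+1} | X_t, ...] = c + sum_i phi_i X_{t+1-i}.
Substitute known values:
  E[X_{t+1} | ...] = 1 + (-0.131) * (-2) + (-0.176) * (3)
                   = 0.7340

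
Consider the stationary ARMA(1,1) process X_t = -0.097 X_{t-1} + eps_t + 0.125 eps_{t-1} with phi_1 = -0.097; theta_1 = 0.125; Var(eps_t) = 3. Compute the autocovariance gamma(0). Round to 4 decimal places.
\gamma(0) = 3.0024

Multiply the model equation by X_{t-k} and take expectations. With theta_0 = psi_0 = 1 and psi_j the MA(infinity) weights, this gives
  gamma(k) - sum_i phi_i gamma(k-i) = c_k,
  c_k = sigma^2 * sum_{j=k..q} theta_j psi_{j-k}   (c_k = 0 for k > q),
using gamma(-m) = gamma(m).
psi-weights needed (psi_j = theta_j + sum_i phi_i psi_{j-i}):
  psi_1 = theta_1 + phi_1 = 0.125 + (-0.097) = 0.028
Right-hand sides:
  c_0 = sigma^2 (1 + theta_1 psi_1) = 3 * (1 + (0.125)(0.028)) = 3 * 1.0035 = 3.0105
  c_1 = sigma^2 theta_1 = 3 * (0.125) = 0.375
  c_2 = 0
Equations for k = 0 and k = 1 (AR order 1):
  gamma(0) = phi_1 gamma(1) + c_0
  gamma(1) = phi_1 gamma(0) + c_1
Substituting the second into the first: gamma(0) (1 - phi_1^2) = c_0 + phi_1 c_1, so
  gamma(0) = (c_0 + phi_1 c_1) / (1 - phi_1^2) = (3.0105 + (-0.097)(0.375)) / (1 - (-0.097)^2) = 2.974125 / 0.990591 = 3.002374.
Therefore gamma(0) = 3.0024 (to 4 decimal places).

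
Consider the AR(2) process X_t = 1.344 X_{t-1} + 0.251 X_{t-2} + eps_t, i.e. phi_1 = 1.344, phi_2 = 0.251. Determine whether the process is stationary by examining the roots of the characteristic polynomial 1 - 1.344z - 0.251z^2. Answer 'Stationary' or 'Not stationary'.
\text{Not stationary}

The AR(p) characteristic polynomial is P(z) = 1 - 1.344z - 0.251z^2.
Stationarity requires all roots to lie outside the unit circle, i.e. |z| > 1 for every root.
Set 1 + (-1.344) z + (-0.251) z^2 = 0, i.e. a z^2 + b z + c = 0 with a = -0.251, b = -1.344, c = 1.
Discriminant D = b^2 - 4ac = (-1.344)^2 - 4*(-0.251)*1 = 1.806336 - (-1.004) = 2.810336.
D >= 0, so the roots are real: z = (-b +/- sqrt(D)) / (2a) = (1.344 +/- 1.676406) / (-0.502).
  z_1 = (1.344 + 1.676406) / (-0.502) = -6.0167,   |z_1| = 6.0167.
  z_2 = (1.344 - 1.676406) / (-0.502) = 0.6622,   |z_2| = 0.6622.
Moduli of all roots: 6.0167, 0.6622.
All moduli strictly greater than 1? No.
Verdict: Not stationary.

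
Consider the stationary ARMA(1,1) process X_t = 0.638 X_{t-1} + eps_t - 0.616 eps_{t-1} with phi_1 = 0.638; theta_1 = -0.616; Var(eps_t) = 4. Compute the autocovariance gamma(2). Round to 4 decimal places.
\gamma(2) = 0.0575

Multiply the model equation by X_{t-k} and take expectations. With theta_0 = psi_0 = 1 and psi_j the MA(infinity) weights, this gives
  gamma(k) - sum_i phi_i gamma(k-i) = c_k,
  c_k = sigma^2 * sum_{j=k..q} theta_j psi_{j-k}   (c_k = 0 for k > q),
using gamma(-m) = gamma(m).
psi-weights needed (psi_j = theta_j + sum_i phi_i psi_{j-i}):
  psi_1 = theta_1 + phi_1 = -0.616 + (0.638) = 0.022
Right-hand sides:
  c_0 = sigma^2 (1 + theta_1 psi_1) = 4 * (1 + (-0.616)(0.022)) = 4 * 0.986448 = 3.945792
  c_1 = sigma^2 theta_1 = 4 * (-0.616) = -2.464
  c_2 = 0
Equations for k = 0 and k = 1 (AR order 1):
  gamma(0) = phi_1 gamma(1) + c_0
  gamma(1) = phi_1 gamma(0) + c_1
Substituting the second into the first: gamma(0) (1 - phi_1^2) = c_0 + phi_1 c_1, so
  gamma(0) = (c_0 + phi_1 c_1) / (1 - phi_1^2) = (3.945792 + (0.638)(-2.464)) / (1 - (0.638)^2) = 2.37376 / 0.592956 = 4.003265.
  gamma(1) = phi_1 gamma(0) + c_1 = (0.638)(4.003265) + (-2.464) = 0.090083.
For k = 2 (> q): gamma(2) = phi_1 gamma(1) = (0.638)(0.090083) = 0.057473.
Therefore gamma(2) = 0.0575 (to 4 decimal places).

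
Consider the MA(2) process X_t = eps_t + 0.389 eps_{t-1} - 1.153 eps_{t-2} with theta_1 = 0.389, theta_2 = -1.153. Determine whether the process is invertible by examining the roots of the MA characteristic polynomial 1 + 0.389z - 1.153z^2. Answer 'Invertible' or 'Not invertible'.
\text{Not invertible}

The MA(q) characteristic polynomial is P(z) = 1 + 0.389z - 1.153z^2.
Invertibility requires all roots to lie outside the unit circle, i.e. |z| > 1 for every root.
Set 1 + (0.389) z + (-1.153) z^2 = 0, i.e. a z^2 + b z + c = 0 with a = -1.153, b = 0.389, c = 1.
Discriminant D = b^2 - 4ac = (0.389)^2 - 4*(-1.153)*1 = 0.151321 - (-4.612) = 4.763321.
D >= 0, so the roots are real: z = (-b +/- sqrt(D)) / (2a) = (-0.389 +/- 2.182503) / (-2.306).
  z_1 = (-0.389 + 2.182503) / (-2.306) = -0.7778,   |z_1| = 0.7778.
  z_2 = (-0.389 - 2.182503) / (-2.306) = 1.1151,   |z_2| = 1.1151.
Moduli of all roots: 0.7778, 1.1151.
All moduli strictly greater than 1? No.
Verdict: Not invertible.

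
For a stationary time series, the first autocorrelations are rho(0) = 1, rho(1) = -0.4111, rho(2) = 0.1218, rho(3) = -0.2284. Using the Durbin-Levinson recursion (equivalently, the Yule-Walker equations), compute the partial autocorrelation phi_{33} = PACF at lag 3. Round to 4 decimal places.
\phi_{33} = -0.2400

The PACF at lag k is phi_{kk}, the last component of the solution
to the Yule-Walker system G_k phi = r_k where
  (G_k)_{ij} = rho(|i - j|), (r_k)_i = rho(i), i,j = 1..k.
Equivalently, Durbin-Levinson gives phi_{kk} iteratively:
  phi_{11} = rho(1)
  phi_{kk} = [rho(k) - sum_{j=1..k-1} phi_{k-1,j} rho(k-j)]
            / [1 - sum_{j=1..k-1} phi_{k-1,j} rho(j)],
  phi_{k,j} = phi_{k-1,j} - phi_{kk} phi_{k-1,k-j},  j = 1..k-1.
Step k = 1:
  phi_11 = rho(1) = -0.4111.
Step k = 2:
  phi_22 = [rho(2) - phi_11 rho(1)] / [1 - phi_11 rho(1)] = [0.1218 - (-0.4111)(-0.4111)] / [1 - (-0.4111)(-0.4111)]
         = -0.04720321 / 0.83099679 = -0.056803.
  Update: phi_21 = phi_11 - phi_22 phi_11 = -0.4111 - (-0.056803)(-0.4111) = -0.434452.
Step k = 3:
  phi_33 = [rho(3) - phi_21 rho(2) - phi_22 rho(1)] / [1 - phi_21 rho(1) - phi_22 rho(2)]
    numerator   = -0.2284 - (-0.434452)(0.1218) - (-0.056803)(-0.4111) = -0.19883554
    denominator = 1 - (-0.434452)(-0.4111) - (-0.056803)(0.1218) = 0.8283155
  phi_33 = -0.19883554 / 0.8283155 = -0.24.
Therefore phi_{33} = -0.2400.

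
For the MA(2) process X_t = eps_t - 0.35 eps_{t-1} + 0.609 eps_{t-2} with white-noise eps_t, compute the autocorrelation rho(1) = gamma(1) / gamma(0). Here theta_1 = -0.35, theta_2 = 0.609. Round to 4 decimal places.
\rho(1) = -0.3771

For an MA(q) process with theta_0 = 1, the autocovariance is
  gamma(k) = sigma^2 * sum_{i=0..q-k} theta_i * theta_{i+k},
and rho(k) = gamma(k) / gamma(0). Sigma^2 cancels.
  numerator   = (1)*(-0.35) + (-0.35)*(0.609) = -0.56315.
  denominator = (1)^2 + (-0.35)^2 + (0.609)^2 = 1.493381.
  rho(1) = -0.56315 / 1.493381 = -0.3771.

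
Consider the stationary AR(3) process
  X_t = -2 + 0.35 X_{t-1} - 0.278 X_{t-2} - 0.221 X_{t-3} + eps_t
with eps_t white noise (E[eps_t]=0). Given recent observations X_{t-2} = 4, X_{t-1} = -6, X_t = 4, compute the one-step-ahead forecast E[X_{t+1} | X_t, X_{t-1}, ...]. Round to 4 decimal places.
E[X_{t+1} \mid \mathcal F_t] = 0.1840

For an AR(p) model X_t = c + sum_i phi_i X_{t-i} + eps_t, the
one-step-ahead conditional mean is
  E[X_{t+1} | X_t, ...] = c + sum_i phi_i X_{t+1-i}.
Substitute known values:
  E[X_{t+1} | ...] = -2 + (0.35) * (4) + (-0.278) * (-6) + (-0.221) * (4)
                   = 0.1840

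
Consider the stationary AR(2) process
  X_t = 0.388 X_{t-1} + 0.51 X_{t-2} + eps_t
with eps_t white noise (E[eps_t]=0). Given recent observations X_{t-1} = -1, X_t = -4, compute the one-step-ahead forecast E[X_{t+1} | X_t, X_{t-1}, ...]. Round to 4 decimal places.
E[X_{t+1} \mid \mathcal F_t] = -2.0620

For an AR(p) model X_t = c + sum_i phi_i X_{t-i} + eps_t, the
one-step-ahead conditional mean is
  E[X_{t+1} | X_t, ...] = c + sum_i phi_i X_{t+1-i}.
Substitute known values:
  E[X_{t+1} | ...] = (0.388) * (-4) + (0.51) * (-1)
                   = -2.0620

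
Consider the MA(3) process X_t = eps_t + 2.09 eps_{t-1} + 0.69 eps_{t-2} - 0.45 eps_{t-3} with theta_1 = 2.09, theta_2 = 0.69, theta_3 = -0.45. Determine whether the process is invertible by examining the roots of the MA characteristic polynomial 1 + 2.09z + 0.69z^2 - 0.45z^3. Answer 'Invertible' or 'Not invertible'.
\text{Not invertible}

The MA(q) characteristic polynomial is P(z) = 1 + 2.09z + 0.69z^2 - 0.45z^3.
Invertibility requires all roots to lie outside the unit circle, i.e. |z| > 1 for every root.
Degree 3: look for a simple real root z0 first, then factor out (1 - z/z0) and solve the remaining quadratic.
Testing z0 = -0.8: P(-0.8) = 1 + (2.09)(-0.8) + (0.69)(-0.8)^2 + (-0.45)(-0.8)^3
  = 1 + (-1.672) + (0.4416) + (0.2304) = 0.  So z_0 = -0.8 is a root, |z_0| = 0.8.
Divide out the factor (1 + 1.25 z) = (1 - z/z0) (since 1/z0 = -1.25):
  P(z) = (1 + 1.25 z)(1 + (0.84) z + (-0.36) z^2)
  [check: z-coef 0.84 - (-1.25) = 2.09; z^2-coef -0.36 - (-1.25)(0.84) = 0.69; z^3-coef -(-1.25)(-0.36) = -0.45.]
Remaining roots from the quadratic factor 1 + (0.84) z + (-0.36) z^2:
  Set 1 + (0.84) z + (-0.36) z^2 = 0, i.e. a z^2 + b z + c = 0 with a = -0.36, b = 0.84, c = 1.
  Discriminant D = b^2 - 4ac = (0.84)^2 - 4*(-0.36)*1 = 0.7056 - (-1.44) = 2.1456.
  D >= 0, so the roots are real: z = (-b +/- sqrt(D)) / (2a) = (-0.84 +/- 1.464787) / (-0.72).
    z_1 = (-0.84 + 1.464787) / (-0.72) = -0.8678,   |z_1| = 0.8678.
    z_2 = (-0.84 - 1.464787) / (-0.72) = 3.2011,   |z_2| = 3.2011.
Moduli of all roots: 0.8000, 0.8678, 3.2011.
All moduli strictly greater than 1? No.
Verdict: Not invertible.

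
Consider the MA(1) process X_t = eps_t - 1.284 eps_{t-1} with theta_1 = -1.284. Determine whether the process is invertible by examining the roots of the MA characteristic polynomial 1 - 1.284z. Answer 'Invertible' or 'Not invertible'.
\text{Not invertible}

The MA(q) characteristic polynomial is P(z) = 1 - 1.284z.
Invertibility requires all roots to lie outside the unit circle, i.e. |z| > 1 for every root.
This is linear in z: 1 + (-1.284) z = 0  =>  z = -1/(-1.284) = 0.778816,  |z| = 0.778816.
Moduli of all roots: 0.7788.
All moduli strictly greater than 1? No.
Verdict: Not invertible.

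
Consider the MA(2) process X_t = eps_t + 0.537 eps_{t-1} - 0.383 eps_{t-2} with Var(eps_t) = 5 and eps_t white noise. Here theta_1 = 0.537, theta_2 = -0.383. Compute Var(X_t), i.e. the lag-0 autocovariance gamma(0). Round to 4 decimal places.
\gamma(0) = 7.1753

For an MA(q) process X_t = eps_t + sum_i theta_i eps_{t-i} with
Var(eps_t) = sigma^2, the variance is
  gamma(0) = sigma^2 * (1 + sum_i theta_i^2).
  sum_i theta_i^2 = (0.537)^2 + (-0.383)^2 = 0.288369 + 0.146689 = 0.435058.
  gamma(0) = 5 * (1 + 0.435058) = 5 * 1.435058 = 7.17529, which rounds to 7.1753.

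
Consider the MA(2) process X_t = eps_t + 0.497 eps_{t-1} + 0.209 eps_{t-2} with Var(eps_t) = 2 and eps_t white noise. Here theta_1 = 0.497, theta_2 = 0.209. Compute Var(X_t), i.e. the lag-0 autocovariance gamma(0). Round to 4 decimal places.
\gamma(0) = 2.5814

For an MA(q) process X_t = eps_t + sum_i theta_i eps_{t-i} with
Var(eps_t) = sigma^2, the variance is
  gamma(0) = sigma^2 * (1 + sum_i theta_i^2).
  sum_i theta_i^2 = (0.497)^2 + (0.209)^2 = 0.247009 + 0.043681 = 0.29069.
  gamma(0) = 2 * (1 + 0.29069) = 2 * 1.29069 = 2.58138, which rounds to 2.5814.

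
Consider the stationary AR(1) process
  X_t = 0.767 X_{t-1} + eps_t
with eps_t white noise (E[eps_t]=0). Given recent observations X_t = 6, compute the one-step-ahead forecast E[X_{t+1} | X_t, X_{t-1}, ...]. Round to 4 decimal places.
E[X_{t+1} \mid \mathcal F_t] = 4.6020

For an AR(p) model X_t = c + sum_i phi_i X_{t-i} + eps_t, the
one-step-ahead conditional mean is
  E[X_{t+1} | X_t, ...] = c + sum_i phi_i X_{t+1-i}.
Substitute known values:
  E[X_{t+1} | ...] = (0.767) * (6)
                   = 4.6020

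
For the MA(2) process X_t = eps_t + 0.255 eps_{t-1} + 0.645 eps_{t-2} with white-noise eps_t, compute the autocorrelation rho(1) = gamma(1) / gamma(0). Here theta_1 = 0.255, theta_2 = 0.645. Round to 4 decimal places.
\rho(1) = 0.2832

For an MA(q) process with theta_0 = 1, the autocovariance is
  gamma(k) = sigma^2 * sum_{i=0..q-k} theta_i * theta_{i+k},
and rho(k) = gamma(k) / gamma(0). Sigma^2 cancels.
  numerator   = (1)*(0.255) + (0.255)*(0.645) = 0.419475.
  denominator = (1)^2 + (0.255)^2 + (0.645)^2 = 1.48105.
  rho(1) = 0.419475 / 1.48105 = 0.2832.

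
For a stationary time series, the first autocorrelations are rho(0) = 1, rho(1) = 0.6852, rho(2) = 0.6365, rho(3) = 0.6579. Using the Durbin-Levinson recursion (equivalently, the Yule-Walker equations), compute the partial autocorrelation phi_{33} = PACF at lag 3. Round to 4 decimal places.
\phi_{33} = 0.3000

The PACF at lag k is phi_{kk}, the last component of the solution
to the Yule-Walker system G_k phi = r_k where
  (G_k)_{ij} = rho(|i - j|), (r_k)_i = rho(i), i,j = 1..k.
Equivalently, Durbin-Levinson gives phi_{kk} iteratively:
  phi_{11} = rho(1)
  phi_{kk} = [rho(k) - sum_{j=1..k-1} phi_{k-1,j} rho(k-j)]
            / [1 - sum_{j=1..k-1} phi_{k-1,j} rho(j)],
  phi_{k,j} = phi_{k-1,j} - phi_{kk} phi_{k-1,k-j},  j = 1..k-1.
Step k = 1:
  phi_11 = rho(1) = 0.6852.
Step k = 2:
  phi_22 = [rho(2) - phi_11 rho(1)] / [1 - phi_11 rho(1)] = [0.6365 - (0.6852)(0.6852)] / [1 - (0.6852)(0.6852)]
         = 0.16700096 / 0.53050096 = 0.314799.
  Update: phi_21 = phi_11 - phi_22 phi_11 = 0.6852 - (0.314799)(0.6852) = 0.4695.
Step k = 3:
  phi_33 = [rho(3) - phi_21 rho(2) - phi_22 rho(1)] / [1 - phi_21 rho(1) - phi_22 rho(2)]
    numerator   = 0.6579 - (0.4695)(0.6365) - (0.314799)(0.6852) = 0.14336325
    denominator = 1 - (0.4695)(0.6852) - (0.314799)(0.6365) = 0.47792929
  phi_33 = 0.14336325 / 0.47792929 = 0.3.
Therefore phi_{33} = 0.3000.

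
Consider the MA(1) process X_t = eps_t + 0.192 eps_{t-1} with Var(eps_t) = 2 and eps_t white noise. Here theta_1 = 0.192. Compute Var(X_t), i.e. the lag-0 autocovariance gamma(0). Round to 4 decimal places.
\gamma(0) = 2.0737

For an MA(q) process X_t = eps_t + sum_i theta_i eps_{t-i} with
Var(eps_t) = sigma^2, the variance is
  gamma(0) = sigma^2 * (1 + sum_i theta_i^2).
  sum_i theta_i^2 = (0.192)^2 = 0.036864.
  gamma(0) = 2 * (1 + 0.036864) = 2 * 1.036864 = 2.073728, which rounds to 2.0737.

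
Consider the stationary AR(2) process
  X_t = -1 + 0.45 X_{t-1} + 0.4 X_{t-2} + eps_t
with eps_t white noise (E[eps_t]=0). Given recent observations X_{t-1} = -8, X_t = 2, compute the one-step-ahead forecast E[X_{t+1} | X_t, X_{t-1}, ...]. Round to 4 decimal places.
E[X_{t+1} \mid \mathcal F_t] = -3.3000

For an AR(p) model X_t = c + sum_i phi_i X_{t-i} + eps_t, the
one-step-ahead conditional mean is
  E[X_{t+1} | X_t, ...] = c + sum_i phi_i X_{t+1-i}.
Substitute known values:
  E[X_{t+1} | ...] = -1 + (0.45) * (2) + (0.4) * (-8)
                   = -3.3000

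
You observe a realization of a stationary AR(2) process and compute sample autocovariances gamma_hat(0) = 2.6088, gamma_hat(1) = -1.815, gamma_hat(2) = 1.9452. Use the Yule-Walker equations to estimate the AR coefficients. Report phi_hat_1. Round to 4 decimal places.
\hat\phi_{1} = -0.3430

The Yule-Walker equations for an AR(p) process read, in matrix form,
  Gamma_p phi = r_p,   with   (Gamma_p)_{ij} = gamma(|i - j|),
                       (r_p)_i = gamma(i),   i,j = 1..p.
Substitute the sample gammas (Toeplitz matrix and right-hand side of size 2):
  Gamma_p = [[2.6088, -1.815], [-1.815, 2.6088]]
  r_p     = [-1.815, 1.9452]
Written out:
  2.6088 phi_1 - 1.815 phi_2 = -1.815
  -1.815 phi_1 + 2.6088 phi_2 = 1.9452
Solve by Cramer's rule:
  det = gamma(0)^2 - gamma(1)^2 = (2.6088)^2 - (-1.815)^2 = 6.80583744 - 3.294225 = 3.51161244
  phi_hat_1 = [gamma(1) gamma(0) - gamma(1) gamma(2)] / det = [(-1.815)(2.6088) - (-1.815)(1.9452)] / 3.51161244 = -1.204434 / 3.51161244 = -0.343
  phi_hat_2 = [gamma(0) gamma(2) - gamma(1)^2] / det = [(2.6088)(1.9452) - (-1.815)^2] / 3.51161244 = 1.78041276 / 3.51161244 = 0.507
So phi_hat = [-0.3430, 0.5070].
Therefore phi_hat_1 = -0.3430.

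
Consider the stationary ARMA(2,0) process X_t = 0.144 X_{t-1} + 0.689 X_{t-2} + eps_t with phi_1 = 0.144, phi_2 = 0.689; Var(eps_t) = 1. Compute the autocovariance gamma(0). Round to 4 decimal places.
\gamma(0) = 2.4233

Multiply the model equation by X_{t-k} and take expectations. With theta_0 = psi_0 = 1 and psi_j the MA(infinity) weights, this gives
  gamma(k) - sum_i phi_i gamma(k-i) = c_k,
  c_k = sigma^2 * sum_{j=k..q} theta_j psi_{j-k}   (c_k = 0 for k > q),
using gamma(-m) = gamma(m).
Pure AR (q = 0): c_0 = sigma^2 = 1, c_k = 0 for k >= 1.
Equations for k = 0, 1, 2 (AR order 2, c_2 = 0):
  (E0) gamma(0) = phi_1 gamma(1) + phi_2 gamma(2) + c_0
  (E1) gamma(1) = phi_1 gamma(0) + phi_2 gamma(1) + c_1
  (E2) gamma(2) = phi_1 gamma(1) + phi_2 gamma(0)
From (E1): gamma(1) = A gamma(0) + B with
  A = phi_1 / (1 - phi_2) = 0.144 / 0.311 = 0.463023,   B = c_1 / (1 - phi_2) = 0 / 0.311 = 0.
Insert (E2) into (E0): gamma(0) (1 - phi_2^2) = phi_1 (1 + phi_2) gamma(1) + c_0.
  phi_1 (1 + phi_2) = (0.144)(1.689) = 0.243216,   1 - phi_2^2 = 0.525279.
Replace gamma(1) by A gamma(0) + B and collect gamma(0):
  gamma(0) [0.525279 - (0.243216)(0.463023)] = c_0 = 1
  gamma(0) * 0.412665 = 1
  gamma(0) = 1 / 0.412665 = 2.423276.
Therefore gamma(0) = 2.4233 (to 4 decimal places).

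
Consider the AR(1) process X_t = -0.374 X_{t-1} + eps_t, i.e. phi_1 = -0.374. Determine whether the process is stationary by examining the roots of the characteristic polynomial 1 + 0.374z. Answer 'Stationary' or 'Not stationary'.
\text{Stationary}

The AR(p) characteristic polynomial is P(z) = 1 + 0.374z.
Stationarity requires all roots to lie outside the unit circle, i.e. |z| > 1 for every root.
This is linear in z: 1 + (0.374) z = 0  =>  z = -1/(0.374) = -2.673797,  |z| = 2.673797.
Moduli of all roots: 2.6738.
All moduli strictly greater than 1? Yes.
Verdict: Stationary.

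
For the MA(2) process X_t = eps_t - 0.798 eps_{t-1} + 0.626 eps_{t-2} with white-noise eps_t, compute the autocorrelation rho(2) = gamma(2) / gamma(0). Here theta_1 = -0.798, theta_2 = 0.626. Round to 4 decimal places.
\rho(2) = 0.3086

For an MA(q) process with theta_0 = 1, the autocovariance is
  gamma(k) = sigma^2 * sum_{i=0..q-k} theta_i * theta_{i+k},
and rho(k) = gamma(k) / gamma(0). Sigma^2 cancels.
  numerator   = (1)*(0.626) = 0.626.
  denominator = (1)^2 + (-0.798)^2 + (0.626)^2 = 2.02868.
  rho(2) = 0.626 / 2.02868 = 0.3086.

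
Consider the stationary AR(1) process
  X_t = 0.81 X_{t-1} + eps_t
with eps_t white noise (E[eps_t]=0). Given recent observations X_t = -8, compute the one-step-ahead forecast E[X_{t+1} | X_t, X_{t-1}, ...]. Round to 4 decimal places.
E[X_{t+1} \mid \mathcal F_t] = -6.4800

For an AR(p) model X_t = c + sum_i phi_i X_{t-i} + eps_t, the
one-step-ahead conditional mean is
  E[X_{t+1} | X_t, ...] = c + sum_i phi_i X_{t+1-i}.
Substitute known values:
  E[X_{t+1} | ...] = (0.81) * (-8)
                   = -6.4800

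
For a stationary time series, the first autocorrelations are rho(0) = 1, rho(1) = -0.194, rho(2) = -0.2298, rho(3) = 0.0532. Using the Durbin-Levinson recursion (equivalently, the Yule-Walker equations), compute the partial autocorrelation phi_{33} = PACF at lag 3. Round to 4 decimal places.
\phi_{33} = -0.0650

The PACF at lag k is phi_{kk}, the last component of the solution
to the Yule-Walker system G_k phi = r_k where
  (G_k)_{ij} = rho(|i - j|), (r_k)_i = rho(i), i,j = 1..k.
Equivalently, Durbin-Levinson gives phi_{kk} iteratively:
  phi_{11} = rho(1)
  phi_{kk} = [rho(k) - sum_{j=1..k-1} phi_{k-1,j} rho(k-j)]
            / [1 - sum_{j=1..k-1} phi_{k-1,j} rho(j)],
  phi_{k,j} = phi_{k-1,j} - phi_{kk} phi_{k-1,k-j},  j = 1..k-1.
Step k = 1:
  phi_11 = rho(1) = -0.194.
Step k = 2:
  phi_22 = [rho(2) - phi_11 rho(1)] / [1 - phi_11 rho(1)] = [-0.2298 - (-0.194)(-0.194)] / [1 - (-0.194)(-0.194)]
         = -0.267436 / 0.962364 = -0.277895.
  Update: phi_21 = phi_11 - phi_22 phi_11 = -0.194 - (-0.277895)(-0.194) = -0.247912.
Step k = 3:
  phi_33 = [rho(3) - phi_21 rho(2) - phi_22 rho(1)] / [1 - phi_21 rho(1) - phi_22 rho(2)]
    numerator   = 0.0532 - (-0.247912)(-0.2298) - (-0.277895)(-0.194) = -0.05768169
    denominator = 1 - (-0.247912)(-0.194) - (-0.277895)(-0.2298) = 0.88804491
  phi_33 = -0.05768169 / 0.88804491 = -0.065.
Therefore phi_{33} = -0.0650.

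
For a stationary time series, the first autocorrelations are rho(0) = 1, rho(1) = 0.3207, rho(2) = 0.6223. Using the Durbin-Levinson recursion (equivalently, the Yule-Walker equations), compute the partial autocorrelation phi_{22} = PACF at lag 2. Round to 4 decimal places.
\phi_{22} = 0.5790

The PACF at lag k is phi_{kk}, the last component of the solution
to the Yule-Walker system G_k phi = r_k where
  (G_k)_{ij} = rho(|i - j|), (r_k)_i = rho(i), i,j = 1..k.
Equivalently, Durbin-Levinson gives phi_{kk} iteratively:
  phi_{11} = rho(1)
  phi_{kk} = [rho(k) - sum_{j=1..k-1} phi_{k-1,j} rho(k-j)]
            / [1 - sum_{j=1..k-1} phi_{k-1,j} rho(j)],
  phi_{k,j} = phi_{k-1,j} - phi_{kk} phi_{k-1,k-j},  j = 1..k-1.
Step k = 1:
  phi_11 = rho(1) = 0.3207.
Step k = 2:
  phi_22 = [rho(2) - phi_11 rho(1)] / [1 - phi_11 rho(1)] = [0.6223 - (0.3207)(0.3207)] / [1 - (0.3207)(0.3207)]
         = 0.51945151 / 0.89715151 = 0.579.
Therefore phi_{22} = 0.5790.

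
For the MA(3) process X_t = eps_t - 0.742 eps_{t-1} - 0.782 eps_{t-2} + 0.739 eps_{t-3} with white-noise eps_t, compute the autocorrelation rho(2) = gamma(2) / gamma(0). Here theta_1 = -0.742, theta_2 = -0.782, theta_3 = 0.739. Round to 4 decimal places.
\rho(2) = -0.4912

For an MA(q) process with theta_0 = 1, the autocovariance is
  gamma(k) = sigma^2 * sum_{i=0..q-k} theta_i * theta_{i+k},
and rho(k) = gamma(k) / gamma(0). Sigma^2 cancels.
  numerator   = (1)*(-0.782) + (-0.742)*(0.739) = -1.330338.
  denominator = (1)^2 + (-0.742)^2 + (-0.782)^2 + (0.739)^2 = 2.708209.
  rho(2) = -1.330338 / 2.708209 = -0.4912.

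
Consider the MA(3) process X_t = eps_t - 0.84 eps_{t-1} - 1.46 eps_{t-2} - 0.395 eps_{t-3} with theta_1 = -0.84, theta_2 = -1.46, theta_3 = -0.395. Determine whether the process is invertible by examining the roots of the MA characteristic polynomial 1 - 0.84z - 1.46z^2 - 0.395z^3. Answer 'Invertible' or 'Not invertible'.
\text{Not invertible}

The MA(q) characteristic polynomial is P(z) = 1 - 0.84z - 1.46z^2 - 0.395z^3.
Invertibility requires all roots to lie outside the unit circle, i.e. |z| > 1 for every root.
Degree 3: look for a simple real root z0 first, then factor out (1 - z/z0) and solve the remaining quadratic.
Testing z0 = -2: P(-2) = 1 + (-0.84)(-2) + (-1.46)(-2)^2 + (-0.395)(-2)^3
  = 1 + (1.68) + (-5.84) + (3.16) = 0.  So z_0 = -2 is a root, |z_0| = 2.
Divide out the factor (1 + 0.5 z) = (1 - z/z0) (since 1/z0 = -0.5):
  P(z) = (1 + 0.5 z)(1 + (-1.34) z + (-0.79) z^2)
  [check: z-coef -1.34 - (-0.5) = -0.84; z^2-coef -0.79 - (-0.5)(-1.34) = -1.46; z^3-coef -(-0.5)(-0.79) = -0.395.]
Remaining roots from the quadratic factor 1 + (-1.34) z + (-0.79) z^2:
  Set 1 + (-1.34) z + (-0.79) z^2 = 0, i.e. a z^2 + b z + c = 0 with a = -0.79, b = -1.34, c = 1.
  Discriminant D = b^2 - 4ac = (-1.34)^2 - 4*(-0.79)*1 = 1.7956 - (-3.16) = 4.9556.
  D >= 0, so the roots are real: z = (-b +/- sqrt(D)) / (2a) = (1.34 +/- 2.226118) / (-1.58).
    z_1 = (1.34 + 2.226118) / (-1.58) = -2.257,   |z_1| = 2.257.
    z_2 = (1.34 - 2.226118) / (-1.58) = 0.5608,   |z_2| = 0.5608.
Moduli of all roots: 2.0000, 2.2570, 0.5608.
All moduli strictly greater than 1? No.
Verdict: Not invertible.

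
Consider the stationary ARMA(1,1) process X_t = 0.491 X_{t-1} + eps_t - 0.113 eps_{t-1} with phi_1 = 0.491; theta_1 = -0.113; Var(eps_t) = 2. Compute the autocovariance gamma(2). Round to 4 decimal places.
\gamma(2) = 0.4620

Multiply the model equation by X_{t-k} and take expectations. With theta_0 = psi_0 = 1 and psi_j the MA(infinity) weights, this gives
  gamma(k) - sum_i phi_i gamma(k-i) = c_k,
  c_k = sigma^2 * sum_{j=k..q} theta_j psi_{j-k}   (c_k = 0 for k > q),
using gamma(-m) = gamma(m).
psi-weights needed (psi_j = theta_j + sum_i phi_i psi_{j-i}):
  psi_1 = theta_1 + phi_1 = -0.113 + (0.491) = 0.378
Right-hand sides:
  c_0 = sigma^2 (1 + theta_1 psi_1) = 2 * (1 + (-0.113)(0.378)) = 2 * 0.957286 = 1.914572
  c_1 = sigma^2 theta_1 = 2 * (-0.113) = -0.226
  c_2 = 0
Equations for k = 0 and k = 1 (AR order 1):
  gamma(0) = phi_1 gamma(1) + c_0
  gamma(1) = phi_1 gamma(0) + c_1
Substituting the second into the first: gamma(0) (1 - phi_1^2) = c_0 + phi_1 c_1, so
  gamma(0) = (c_0 + phi_1 c_1) / (1 - phi_1^2) = (1.914572 + (0.491)(-0.226)) / (1 - (0.491)^2) = 1.803606 / 0.758919 = 2.376546.
  gamma(1) = phi_1 gamma(0) + c_1 = (0.491)(2.376546) + (-0.226) = 0.940884.
For k = 2 (> q): gamma(2) = phi_1 gamma(1) = (0.491)(0.940884) = 0.461974.
Therefore gamma(2) = 0.4620 (to 4 decimal places).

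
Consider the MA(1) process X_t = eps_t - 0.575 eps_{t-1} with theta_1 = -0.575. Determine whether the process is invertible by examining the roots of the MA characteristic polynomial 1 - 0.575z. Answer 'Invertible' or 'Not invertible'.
\text{Invertible}

The MA(q) characteristic polynomial is P(z) = 1 - 0.575z.
Invertibility requires all roots to lie outside the unit circle, i.e. |z| > 1 for every root.
This is linear in z: 1 + (-0.575) z = 0  =>  z = -1/(-0.575) = 1.73913,  |z| = 1.73913.
Moduli of all roots: 1.7391.
All moduli strictly greater than 1? Yes.
Verdict: Invertible.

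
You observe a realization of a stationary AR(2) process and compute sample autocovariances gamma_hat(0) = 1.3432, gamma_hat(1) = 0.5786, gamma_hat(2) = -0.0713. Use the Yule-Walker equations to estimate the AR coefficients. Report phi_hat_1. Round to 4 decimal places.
\hat\phi_{1} = 0.5570

The Yule-Walker equations for an AR(p) process read, in matrix form,
  Gamma_p phi = r_p,   with   (Gamma_p)_{ij} = gamma(|i - j|),
                       (r_p)_i = gamma(i),   i,j = 1..p.
Substitute the sample gammas (Toeplitz matrix and right-hand side of size 2):
  Gamma_p = [[1.3432, 0.5786], [0.5786, 1.3432]]
  r_p     = [0.5786, -0.0713]
Written out:
  1.3432 phi_1 + 0.5786 phi_2 = 0.5786
  0.5786 phi_1 + 1.3432 phi_2 = -0.0713
Solve by Cramer's rule:
  det = gamma(0)^2 - gamma(1)^2 = (1.3432)^2 - (0.5786)^2 = 1.80418624 - 0.33477796 = 1.46940828
  phi_hat_1 = [gamma(1) gamma(0) - gamma(1) gamma(2)] / det = [(0.5786)(1.3432) - (0.5786)(-0.0713)] / 1.46940828 = 0.8184297 / 1.46940828 = 0.557
  phi_hat_2 = [gamma(0) gamma(2) - gamma(1)^2] / det = [(1.3432)(-0.0713) - (0.5786)^2] / 1.46940828 = -0.43054812 / 1.46940828 = -0.293
So phi_hat = [0.5570, -0.2930].
Therefore phi_hat_1 = 0.5570.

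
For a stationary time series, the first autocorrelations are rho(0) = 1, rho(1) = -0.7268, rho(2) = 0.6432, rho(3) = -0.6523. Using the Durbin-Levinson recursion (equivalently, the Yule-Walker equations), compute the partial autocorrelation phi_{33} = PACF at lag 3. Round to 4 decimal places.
\phi_{33} = -0.2741

The PACF at lag k is phi_{kk}, the last component of the solution
to the Yule-Walker system G_k phi = r_k where
  (G_k)_{ij} = rho(|i - j|), (r_k)_i = rho(i), i,j = 1..k.
Equivalently, Durbin-Levinson gives phi_{kk} iteratively:
  phi_{11} = rho(1)
  phi_{kk} = [rho(k) - sum_{j=1..k-1} phi_{k-1,j} rho(k-j)]
            / [1 - sum_{j=1..k-1} phi_{k-1,j} rho(j)],
  phi_{k,j} = phi_{k-1,j} - phi_{kk} phi_{k-1,k-j},  j = 1..k-1.
Step k = 1:
  phi_11 = rho(1) = -0.7268.
Step k = 2:
  phi_22 = [rho(2) - phi_11 rho(1)] / [1 - phi_11 rho(1)] = [0.6432 - (-0.7268)(-0.7268)] / [1 - (-0.7268)(-0.7268)]
         = 0.11496176 / 0.47176176 = 0.243686.
  Update: phi_21 = phi_11 - phi_22 phi_11 = -0.7268 - (0.243686)(-0.7268) = -0.549689.
Step k = 3:
  phi_33 = [rho(3) - phi_21 rho(2) - phi_22 rho(1)] / [1 - phi_21 rho(1) - phi_22 rho(2)]
    numerator   = -0.6523 - (-0.549689)(0.6432) - (0.243686)(-0.7268) = -0.12162903
    denominator = 1 - (-0.549689)(-0.7268) - (0.243686)(0.6432) = 0.44374718
  phi_33 = -0.12162903 / 0.44374718 = -0.2741.
Therefore phi_{33} = -0.2741.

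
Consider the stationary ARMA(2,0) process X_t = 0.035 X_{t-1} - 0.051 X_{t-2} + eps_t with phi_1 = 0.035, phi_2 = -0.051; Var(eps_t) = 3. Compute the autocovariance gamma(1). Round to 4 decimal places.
\gamma(1) = 0.1003

Multiply the model equation by X_{t-k} and take expectations. With theta_0 = psi_0 = 1 and psi_j the MA(infinity) weights, this gives
  gamma(k) - sum_i phi_i gamma(k-i) = c_k,
  c_k = sigma^2 * sum_{j=k..q} theta_j psi_{j-k}   (c_k = 0 for k > q),
using gamma(-m) = gamma(m).
Pure AR (q = 0): c_0 = sigma^2 = 3, c_k = 0 for k >= 1.
Equations for k = 0, 1, 2 (AR order 2, c_2 = 0):
  (E0) gamma(0) = phi_1 gamma(1) + phi_2 gamma(2) + c_0
  (E1) gamma(1) = phi_1 gamma(0) + phi_2 gamma(1) + c_1
  (E2) gamma(2) = phi_1 gamma(1) + phi_2 gamma(0)
From (E1): gamma(1) = A gamma(0) + B with
  A = phi_1 / (1 - phi_2) = 0.035 / 1.051 = 0.033302,   B = c_1 / (1 - phi_2) = 0 / 1.051 = 0.
Insert (E2) into (E0): gamma(0) (1 - phi_2^2) = phi_1 (1 + phi_2) gamma(1) + c_0.
  phi_1 (1 + phi_2) = (0.035)(0.949) = 0.033215,   1 - phi_2^2 = 0.997399.
Replace gamma(1) by A gamma(0) + B and collect gamma(0):
  gamma(0) [0.997399 - (0.033215)(0.033302)] = c_0 = 3
  gamma(0) * 0.996293 = 3
  gamma(0) = 3 / 0.996293 = 3.011163.
  gamma(1) = A gamma(0) = (0.033302)(3.011163) = 0.100277.
Therefore gamma(1) = 0.1003 (to 4 decimal places).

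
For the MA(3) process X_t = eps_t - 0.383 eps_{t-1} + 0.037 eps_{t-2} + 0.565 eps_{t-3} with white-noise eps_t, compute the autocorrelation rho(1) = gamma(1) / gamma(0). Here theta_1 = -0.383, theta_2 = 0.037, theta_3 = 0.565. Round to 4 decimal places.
\rho(1) = -0.2564

For an MA(q) process with theta_0 = 1, the autocovariance is
  gamma(k) = sigma^2 * sum_{i=0..q-k} theta_i * theta_{i+k},
and rho(k) = gamma(k) / gamma(0). Sigma^2 cancels.
  numerator   = (1)*(-0.383) + (-0.383)*(0.037) + (0.037)*(0.565) = -0.376266.
  denominator = (1)^2 + (-0.383)^2 + (0.037)^2 + (0.565)^2 = 1.467283.
  rho(1) = -0.376266 / 1.467283 = -0.2564.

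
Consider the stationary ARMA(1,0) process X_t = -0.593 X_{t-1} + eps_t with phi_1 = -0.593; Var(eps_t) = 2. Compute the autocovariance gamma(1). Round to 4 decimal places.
\gamma(1) = -1.8293

Multiply the model equation by X_{t-k} and take expectations. With theta_0 = psi_0 = 1 and psi_j the MA(infinity) weights, this gives
  gamma(k) - sum_i phi_i gamma(k-i) = c_k,
  c_k = sigma^2 * sum_{j=k..q} theta_j psi_{j-k}   (c_k = 0 for k > q),
using gamma(-m) = gamma(m).
Pure AR (q = 0): c_0 = sigma^2 = 2, c_k = 0 for k >= 1.
Equations for k = 0 and k = 1 (AR order 1):
  gamma(0) = phi_1 gamma(1) + c_0
  gamma(1) = phi_1 gamma(0) + c_1
Substituting the second into the first: gamma(0) (1 - phi_1^2) = c_0 + phi_1 c_1, so
  gamma(0) = c_0 / (1 - phi_1^2) = 2 / (1 - (-0.593)^2) = 2 / 0.648351 = 3.084749.
  gamma(1) = phi_1 gamma(0) = (-0.593)(3.084749) = -1.829256.
Therefore gamma(1) = -1.8293 (to 4 decimal places).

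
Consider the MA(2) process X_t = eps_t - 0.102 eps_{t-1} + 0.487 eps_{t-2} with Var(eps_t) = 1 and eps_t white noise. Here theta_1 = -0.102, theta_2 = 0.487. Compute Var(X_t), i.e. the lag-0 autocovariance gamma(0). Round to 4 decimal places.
\gamma(0) = 1.2476

For an MA(q) process X_t = eps_t + sum_i theta_i eps_{t-i} with
Var(eps_t) = sigma^2, the variance is
  gamma(0) = sigma^2 * (1 + sum_i theta_i^2).
  sum_i theta_i^2 = (-0.102)^2 + (0.487)^2 = 0.010404 + 0.237169 = 0.247573.
  gamma(0) = 1 * (1 + 0.247573) = 1 * 1.247573 = 1.247573, which rounds to 1.2476.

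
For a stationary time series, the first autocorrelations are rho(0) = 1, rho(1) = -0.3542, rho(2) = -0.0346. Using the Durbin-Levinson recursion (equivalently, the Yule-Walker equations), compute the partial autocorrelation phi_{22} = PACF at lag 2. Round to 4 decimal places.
\phi_{22} = -0.1830

The PACF at lag k is phi_{kk}, the last component of the solution
to the Yule-Walker system G_k phi = r_k where
  (G_k)_{ij} = rho(|i - j|), (r_k)_i = rho(i), i,j = 1..k.
Equivalently, Durbin-Levinson gives phi_{kk} iteratively:
  phi_{11} = rho(1)
  phi_{kk} = [rho(k) - sum_{j=1..k-1} phi_{k-1,j} rho(k-j)]
            / [1 - sum_{j=1..k-1} phi_{k-1,j} rho(j)],
  phi_{k,j} = phi_{k-1,j} - phi_{kk} phi_{k-1,k-j},  j = 1..k-1.
Step k = 1:
  phi_11 = rho(1) = -0.3542.
Step k = 2:
  phi_22 = [rho(2) - phi_11 rho(1)] / [1 - phi_11 rho(1)] = [-0.0346 - (-0.3542)(-0.3542)] / [1 - (-0.3542)(-0.3542)]
         = -0.16005764 / 0.87454236 = -0.183.
Therefore phi_{22} = -0.1830.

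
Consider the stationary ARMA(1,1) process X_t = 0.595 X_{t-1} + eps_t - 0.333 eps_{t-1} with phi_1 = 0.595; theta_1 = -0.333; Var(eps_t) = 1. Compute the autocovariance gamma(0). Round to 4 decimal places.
\gamma(0) = 1.1063

Multiply the model equation by X_{t-k} and take expectations. With theta_0 = psi_0 = 1 and psi_j the MA(infinity) weights, this gives
  gamma(k) - sum_i phi_i gamma(k-i) = c_k,
  c_k = sigma^2 * sum_{j=k..q} theta_j psi_{j-k}   (c_k = 0 for k > q),
using gamma(-m) = gamma(m).
psi-weights needed (psi_j = theta_j + sum_i phi_i psi_{j-i}):
  psi_1 = theta_1 + phi_1 = -0.333 + (0.595) = 0.262
Right-hand sides:
  c_0 = sigma^2 (1 + theta_1 psi_1) = 1 * (1 + (-0.333)(0.262)) = 1 * 0.912754 = 0.912754
  c_1 = sigma^2 theta_1 = 1 * (-0.333) = -0.333
  c_2 = 0
Equations for k = 0 and k = 1 (AR order 1):
  gamma(0) = phi_1 gamma(1) + c_0
  gamma(1) = phi_1 gamma(0) + c_1
Substituting the second into the first: gamma(0) (1 - phi_1^2) = c_0 + phi_1 c_1, so
  gamma(0) = (c_0 + phi_1 c_1) / (1 - phi_1^2) = (0.912754 + (0.595)(-0.333)) / (1 - (0.595)^2) = 0.714619 / 0.645975 = 1.106264.
Therefore gamma(0) = 1.1063 (to 4 decimal places).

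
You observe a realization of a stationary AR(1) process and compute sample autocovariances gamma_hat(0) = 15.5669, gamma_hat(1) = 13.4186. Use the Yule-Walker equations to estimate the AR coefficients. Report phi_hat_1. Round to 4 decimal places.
\hat\phi_{1} = 0.8620

The Yule-Walker equations for an AR(p) process read, in matrix form,
  Gamma_p phi = r_p,   with   (Gamma_p)_{ij} = gamma(|i - j|),
                       (r_p)_i = gamma(i),   i,j = 1..p.
Substitute the sample gammas (Toeplitz matrix and right-hand side of size 1):
  Gamma_p = [[15.5669]]
  r_p     = [13.4186]
With p = 1 this is the single equation gamma(0) phi_1 = gamma(1):
  phi_hat_1 = gamma(1) / gamma(0) = 13.4186 / 15.5669 = 0.8620.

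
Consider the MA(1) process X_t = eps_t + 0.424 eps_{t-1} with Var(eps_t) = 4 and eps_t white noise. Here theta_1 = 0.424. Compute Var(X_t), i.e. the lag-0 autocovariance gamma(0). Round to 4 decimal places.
\gamma(0) = 4.7191

For an MA(q) process X_t = eps_t + sum_i theta_i eps_{t-i} with
Var(eps_t) = sigma^2, the variance is
  gamma(0) = sigma^2 * (1 + sum_i theta_i^2).
  sum_i theta_i^2 = (0.424)^2 = 0.179776.
  gamma(0) = 4 * (1 + 0.179776) = 4 * 1.179776 = 4.719104, which rounds to 4.7191.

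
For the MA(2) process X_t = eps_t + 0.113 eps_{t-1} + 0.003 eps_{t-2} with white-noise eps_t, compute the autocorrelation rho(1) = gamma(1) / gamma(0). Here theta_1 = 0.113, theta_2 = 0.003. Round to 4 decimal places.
\rho(1) = 0.1119

For an MA(q) process with theta_0 = 1, the autocovariance is
  gamma(k) = sigma^2 * sum_{i=0..q-k} theta_i * theta_{i+k},
and rho(k) = gamma(k) / gamma(0). Sigma^2 cancels.
  numerator   = (1)*(0.113) + (0.113)*(0.003) = 0.113339.
  denominator = (1)^2 + (0.113)^2 + (0.003)^2 = 1.012778.
  rho(1) = 0.113339 / 1.012778 = 0.1119.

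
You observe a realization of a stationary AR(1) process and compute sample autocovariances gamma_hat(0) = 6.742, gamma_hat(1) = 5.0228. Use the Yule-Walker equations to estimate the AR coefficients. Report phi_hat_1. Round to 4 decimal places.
\hat\phi_{1} = 0.7450

The Yule-Walker equations for an AR(p) process read, in matrix form,
  Gamma_p phi = r_p,   with   (Gamma_p)_{ij} = gamma(|i - j|),
                       (r_p)_i = gamma(i),   i,j = 1..p.
Substitute the sample gammas (Toeplitz matrix and right-hand side of size 1):
  Gamma_p = [[6.742]]
  r_p     = [5.0228]
With p = 1 this is the single equation gamma(0) phi_1 = gamma(1):
  phi_hat_1 = gamma(1) / gamma(0) = 5.0228 / 6.742 = 0.7450.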